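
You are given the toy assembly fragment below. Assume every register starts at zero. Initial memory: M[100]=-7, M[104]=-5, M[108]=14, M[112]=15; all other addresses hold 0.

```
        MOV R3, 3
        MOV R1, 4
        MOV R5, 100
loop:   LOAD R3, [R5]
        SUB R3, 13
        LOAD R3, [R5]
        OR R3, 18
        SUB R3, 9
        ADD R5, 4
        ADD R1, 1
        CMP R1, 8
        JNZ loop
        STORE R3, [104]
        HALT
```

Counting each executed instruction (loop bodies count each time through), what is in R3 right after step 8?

MOV R3, 3 → R3=3
MOV R1, 4 → R1=4
MOV R5, 100 → R5=100
LOAD R3, [R5] → R3=M[100]=-7
SUB R3, 13 → R3=(-7)-13=-20
LOAD R3, [R5] → R3=M[100]=-7
OR R3, 18 → R3=(-7)|18=-5
SUB R3, 9 → R3=(-5)-9=-14
After step 8: R3 = -14.

-14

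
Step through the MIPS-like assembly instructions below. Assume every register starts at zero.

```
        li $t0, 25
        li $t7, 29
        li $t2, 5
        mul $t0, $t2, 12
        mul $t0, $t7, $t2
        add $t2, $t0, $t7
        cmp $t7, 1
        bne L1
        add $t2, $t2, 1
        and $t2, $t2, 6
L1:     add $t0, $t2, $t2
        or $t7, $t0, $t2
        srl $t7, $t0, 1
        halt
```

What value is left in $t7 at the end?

174

after li $t0, 25: $t0=25
after li $t7, 29: $t7=29
after li $t2, 5: $t2=5
after mul $t0, $t2, 12: $t0=5*12=60
after mul $t0, $t7, $t2: $t0=29*5=145
after add $t2, $t0, $t7: $t2=145+29=174
cmp $t7, 1  (cmp 29,1)
bne L1: taken
after add $t0, $t2, $t2: $t0=174+174=348
after or $t7, $t0, $t2: $t7=348|174=510
after srl $t7, $t0, 1: $t7=348>>1=174
halt.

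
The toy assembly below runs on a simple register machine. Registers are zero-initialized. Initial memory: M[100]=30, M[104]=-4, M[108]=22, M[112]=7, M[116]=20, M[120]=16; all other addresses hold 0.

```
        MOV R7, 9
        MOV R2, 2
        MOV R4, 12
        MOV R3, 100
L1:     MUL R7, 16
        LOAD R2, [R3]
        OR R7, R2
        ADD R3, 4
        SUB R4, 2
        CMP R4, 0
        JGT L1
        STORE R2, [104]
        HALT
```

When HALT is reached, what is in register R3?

after MOV R7, 9: R7=9
after MOV R2, 2: R2=2
after MOV R4, 12: R4=12
after MOV R3, 100: R3=100
after MUL R7, 16: R7=9*16=144
after LOAD R2, [R3]: R2=M[100]=30
after OR R7, R2: R7=144|30=158
after ADD R3, 4: R3=100+4=104
after SUB R4, 2: R4=12-2=10
CMP R4, 0  (cmp 10,0)
JGT L1: taken
after MUL R7, 16: R7=158*16=2528
after LOAD R2, [R3]: R2=M[104]=-4
after OR R7, R2: R7=2528|(-4)=-4
after ADD R3, 4: R3=104+4=108
after SUB R4, 2: R4=10-2=8
CMP R4, 0  (cmp 8,0)
JGT L1: taken
after MUL R7, 16: R7=(-4)*16=-64
after LOAD R2, [R3]: R2=M[108]=22
after OR R7, R2: R7=(-64)|22=-42
after ADD R3, 4: R3=108+4=112
after SUB R4, 2: R4=8-2=6
CMP R4, 0  (cmp 6,0)
JGT L1: taken
after MUL R7, 16: R7=(-42)*16=-672
after LOAD R2, [R3]: R2=M[112]=7
after OR R7, R2: R7=(-672)|7=-665
after ADD R3, 4: R3=112+4=116
after SUB R4, 2: R4=6-2=4
CMP R4, 0  (cmp 4,0)
JGT L1: taken
after MUL R7, 16: R7=(-665)*16=-10640
after LOAD R2, [R3]: R2=M[116]=20
after OR R7, R2: R7=(-10640)|20=-10636
after ADD R3, 4: R3=116+4=120
after SUB R4, 2: R4=4-2=2
CMP R4, 0  (cmp 2,0)
JGT L1: taken
after MUL R7, 16: R7=(-10636)*16=-170176
after LOAD R2, [R3]: R2=M[120]=16
after OR R7, R2: R7=(-170176)|16=-170160
after ADD R3, 4: R3=120+4=124
after SUB R4, 2: R4=2-2=0
CMP R4, 0  (cmp 0,0)
JGT L1: not taken
STORE R2, [104] → M[104]=16
halt.

124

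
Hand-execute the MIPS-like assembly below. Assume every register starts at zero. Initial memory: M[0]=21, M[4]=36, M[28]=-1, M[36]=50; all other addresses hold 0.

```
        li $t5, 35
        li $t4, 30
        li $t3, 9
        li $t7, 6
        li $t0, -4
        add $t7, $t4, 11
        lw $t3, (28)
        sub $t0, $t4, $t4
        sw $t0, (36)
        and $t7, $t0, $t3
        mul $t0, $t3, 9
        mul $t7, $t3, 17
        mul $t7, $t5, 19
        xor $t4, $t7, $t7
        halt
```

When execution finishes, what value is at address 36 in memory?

0

li $t5, 35 → $t5=35
li $t4, 30 → $t4=30
li $t3, 9 → $t3=9
li $t7, 6 → $t7=6
li $t0, -4 → $t0=-4
add $t7, $t4, 11 → $t7=30+11=41
lw $t3, (28) → $t3=M[28]=-1
sub $t0, $t4, $t4 → $t0=30-30=0
sw $t0, (36) → M[36]=0
and $t7, $t0, $t3 → $t7=0&(-1)=0
mul $t0, $t3, 9 → $t0=(-1)*9=-9
mul $t7, $t3, 17 → $t7=(-1)*17=-17
mul $t7, $t5, 19 → $t7=35*19=665
xor $t4, $t7, $t7 → $t4=665^665=0
halt.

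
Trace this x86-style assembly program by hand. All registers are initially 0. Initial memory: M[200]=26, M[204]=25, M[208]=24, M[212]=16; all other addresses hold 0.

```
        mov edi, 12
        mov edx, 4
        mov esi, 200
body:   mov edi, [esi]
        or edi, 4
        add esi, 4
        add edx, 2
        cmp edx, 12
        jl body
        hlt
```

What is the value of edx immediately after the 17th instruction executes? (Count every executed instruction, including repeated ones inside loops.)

8

edi=12
edx=4
esi=200
edi=M[200]=26
edi=26|4=30
esi=200+4=204
edx=4+2=6
cmp edx, 12  (cmp 6,12)
jl body: taken
edi=M[204]=25
edi=25|4=29
esi=204+4=208
edx=6+2=8
cmp edx, 12  (cmp 8,12)
jl body: taken
edi=M[208]=24
edi=24|4=28
After step 17: edx = 8.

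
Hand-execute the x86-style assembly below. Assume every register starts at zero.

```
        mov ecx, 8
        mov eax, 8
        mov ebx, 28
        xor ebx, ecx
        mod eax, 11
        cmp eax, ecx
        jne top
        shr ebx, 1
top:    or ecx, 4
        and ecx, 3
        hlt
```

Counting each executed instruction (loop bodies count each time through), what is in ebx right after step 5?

20

ecx=8
eax=8
ebx=28
ebx=28^8=20
eax=8%11=8
After step 5: ebx = 20.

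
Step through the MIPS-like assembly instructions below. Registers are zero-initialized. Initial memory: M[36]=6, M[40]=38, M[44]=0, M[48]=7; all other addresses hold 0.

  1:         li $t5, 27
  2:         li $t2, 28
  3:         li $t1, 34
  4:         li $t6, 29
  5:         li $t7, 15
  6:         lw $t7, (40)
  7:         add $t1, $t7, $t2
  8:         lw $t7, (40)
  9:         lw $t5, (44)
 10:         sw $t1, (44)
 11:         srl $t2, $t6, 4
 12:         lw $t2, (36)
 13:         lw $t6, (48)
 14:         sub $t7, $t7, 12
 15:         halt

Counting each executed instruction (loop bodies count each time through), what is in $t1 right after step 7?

li $t5, 27 → $t5=27
li $t2, 28 → $t2=28
li $t1, 34 → $t1=34
li $t6, 29 → $t6=29
li $t7, 15 → $t7=15
lw $t7, (40) → $t7=M[40]=38
add $t1, $t7, $t2 → $t1=38+28=66
After step 7: $t1 = 66.

66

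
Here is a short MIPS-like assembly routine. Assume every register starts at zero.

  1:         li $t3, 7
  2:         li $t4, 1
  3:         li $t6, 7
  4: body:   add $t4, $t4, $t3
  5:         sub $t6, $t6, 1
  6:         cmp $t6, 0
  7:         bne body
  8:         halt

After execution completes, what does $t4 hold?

50

after li $t3, 7: $t3=7
after li $t4, 1: $t4=1
after li $t6, 7: $t6=7
after add $t4, $t4, $t3: $t4=1+7=8
after sub $t6, $t6, 1: $t6=7-1=6
cmp $t6, 0  (cmp 6,0)
bne body: taken
after add $t4, $t4, $t3: $t4=8+7=15
after sub $t6, $t6, 1: $t6=6-1=5
cmp $t6, 0  (cmp 5,0)
bne body: taken
after add $t4, $t4, $t3: $t4=15+7=22
after sub $t6, $t6, 1: $t6=5-1=4
cmp $t6, 0  (cmp 4,0)
bne body: taken
after add $t4, $t4, $t3: $t4=22+7=29
after sub $t6, $t6, 1: $t6=4-1=3
cmp $t6, 0  (cmp 3,0)
bne body: taken
after add $t4, $t4, $t3: $t4=29+7=36
after sub $t6, $t6, 1: $t6=3-1=2
cmp $t6, 0  (cmp 2,0)
bne body: taken
after add $t4, $t4, $t3: $t4=36+7=43
after sub $t6, $t6, 1: $t6=2-1=1
cmp $t6, 0  (cmp 1,0)
bne body: taken
after add $t4, $t4, $t3: $t4=43+7=50
after sub $t6, $t6, 1: $t6=1-1=0
cmp $t6, 0  (cmp 0,0)
bne body: not taken
halt.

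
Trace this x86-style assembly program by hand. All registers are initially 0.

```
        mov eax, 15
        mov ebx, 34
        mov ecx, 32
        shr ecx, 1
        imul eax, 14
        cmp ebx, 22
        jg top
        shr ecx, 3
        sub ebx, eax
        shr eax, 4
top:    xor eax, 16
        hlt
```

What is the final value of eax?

eax=15
ebx=34
ecx=32
ecx=32>>1=16
eax=15*14=210
cmp ebx, 22  (cmp 34,22)
jg top: taken
eax=210^16=194
halt.

194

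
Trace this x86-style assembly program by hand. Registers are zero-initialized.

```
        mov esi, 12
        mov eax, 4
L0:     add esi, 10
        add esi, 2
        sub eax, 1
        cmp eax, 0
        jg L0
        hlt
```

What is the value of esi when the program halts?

60

mov esi, 12 → esi=12
mov eax, 4 → eax=4
add esi, 10 → esi=12+10=22
add esi, 2 → esi=22+2=24
sub eax, 1 → eax=4-1=3
cmp eax, 0  (cmp 3,0)
jg L0: taken
add esi, 10 → esi=24+10=34
add esi, 2 → esi=34+2=36
sub eax, 1 → eax=3-1=2
cmp eax, 0  (cmp 2,0)
jg L0: taken
add esi, 10 → esi=36+10=46
add esi, 2 → esi=46+2=48
sub eax, 1 → eax=2-1=1
cmp eax, 0  (cmp 1,0)
jg L0: taken
add esi, 10 → esi=48+10=58
add esi, 2 → esi=58+2=60
sub eax, 1 → eax=1-1=0
cmp eax, 0  (cmp 0,0)
jg L0: not taken
halt.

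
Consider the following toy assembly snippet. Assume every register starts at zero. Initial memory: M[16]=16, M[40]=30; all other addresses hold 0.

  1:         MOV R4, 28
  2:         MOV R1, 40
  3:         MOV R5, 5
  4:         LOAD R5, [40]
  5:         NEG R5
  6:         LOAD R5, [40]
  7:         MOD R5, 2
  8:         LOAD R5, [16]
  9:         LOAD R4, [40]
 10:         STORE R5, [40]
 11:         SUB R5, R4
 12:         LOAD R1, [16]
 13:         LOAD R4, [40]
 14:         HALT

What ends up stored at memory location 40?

MOV R4, 28 → R4=28
MOV R1, 40 → R1=40
MOV R5, 5 → R5=5
LOAD R5, [40] → R5=M[40]=30
NEG R5 → R5=-(30)=-30
LOAD R5, [40] → R5=M[40]=30
MOD R5, 2 → R5=30%2=0
LOAD R5, [16] → R5=M[16]=16
LOAD R4, [40] → R4=M[40]=30
STORE R5, [40] → M[40]=16
SUB R5, R4 → R5=16-30=-14
LOAD R1, [16] → R1=M[16]=16
LOAD R4, [40] → R4=M[40]=16
halt.

16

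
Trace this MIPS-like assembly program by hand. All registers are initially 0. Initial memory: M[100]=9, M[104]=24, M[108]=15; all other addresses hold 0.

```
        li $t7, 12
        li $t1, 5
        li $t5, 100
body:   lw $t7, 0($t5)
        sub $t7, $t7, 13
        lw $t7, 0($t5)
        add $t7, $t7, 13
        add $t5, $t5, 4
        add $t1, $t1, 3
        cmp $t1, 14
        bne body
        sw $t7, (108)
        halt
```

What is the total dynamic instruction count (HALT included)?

after li $t7, 12: $t7=12
after li $t1, 5: $t1=5
after li $t5, 100: $t5=100
after lw $t7, 0($t5): $t7=M[100]=9
after sub $t7, $t7, 13: $t7=9-13=-4
after lw $t7, 0($t5): $t7=M[100]=9
after add $t7, $t7, 13: $t7=9+13=22
after add $t5, $t5, 4: $t5=100+4=104
after add $t1, $t1, 3: $t1=5+3=8
cmp $t1, 14  (cmp 8,14)
bne body: taken
after lw $t7, 0($t5): $t7=M[104]=24
after sub $t7, $t7, 13: $t7=24-13=11
after lw $t7, 0($t5): $t7=M[104]=24
after add $t7, $t7, 13: $t7=24+13=37
after add $t5, $t5, 4: $t5=104+4=108
after add $t1, $t1, 3: $t1=8+3=11
cmp $t1, 14  (cmp 11,14)
bne body: taken
after lw $t7, 0($t5): $t7=M[108]=15
after sub $t7, $t7, 13: $t7=15-13=2
after lw $t7, 0($t5): $t7=M[108]=15
after add $t7, $t7, 13: $t7=15+13=28
after add $t5, $t5, 4: $t5=108+4=112
after add $t1, $t1, 3: $t1=11+3=14
cmp $t1, 14  (cmp 14,14)
bne body: not taken
sw $t7, (108) → M[108]=28
halt.
Total executed instructions: 29.

29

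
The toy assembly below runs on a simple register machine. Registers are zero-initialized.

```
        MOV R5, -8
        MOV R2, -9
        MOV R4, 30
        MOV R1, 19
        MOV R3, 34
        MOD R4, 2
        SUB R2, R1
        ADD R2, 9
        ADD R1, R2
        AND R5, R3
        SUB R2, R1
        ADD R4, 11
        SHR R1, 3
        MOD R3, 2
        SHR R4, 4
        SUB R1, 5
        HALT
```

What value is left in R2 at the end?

-19

MOV R5, -8 → R5=-8
MOV R2, -9 → R2=-9
MOV R4, 30 → R4=30
MOV R1, 19 → R1=19
MOV R3, 34 → R3=34
MOD R4, 2 → R4=30%2=0
SUB R2, R1 → R2=(-9)-19=-28
ADD R2, 9 → R2=(-28)+9=-19
ADD R1, R2 → R1=19+(-19)=0
AND R5, R3 → R5=(-8)&34=32
SUB R2, R1 → R2=(-19)-0=-19
ADD R4, 11 → R4=0+11=11
SHR R1, 3 → R1=0>>3=0
MOD R3, 2 → R3=34%2=0
SHR R4, 4 → R4=11>>4=0
SUB R1, 5 → R1=0-5=-5
halt.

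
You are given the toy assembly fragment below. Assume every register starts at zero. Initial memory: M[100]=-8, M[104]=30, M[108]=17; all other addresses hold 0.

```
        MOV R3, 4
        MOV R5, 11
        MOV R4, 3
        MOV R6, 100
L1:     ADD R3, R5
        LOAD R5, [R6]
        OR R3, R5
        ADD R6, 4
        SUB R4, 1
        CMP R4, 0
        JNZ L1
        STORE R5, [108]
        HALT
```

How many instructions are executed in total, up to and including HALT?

27

MOV R3, 4 → R3=4
MOV R5, 11 → R5=11
MOV R4, 3 → R4=3
MOV R6, 100 → R6=100
ADD R3, R5 → R3=4+11=15
LOAD R5, [R6] → R5=M[100]=-8
OR R3, R5 → R3=15|(-8)=-1
ADD R6, 4 → R6=100+4=104
SUB R4, 1 → R4=3-1=2
CMP R4, 0  (cmp 2,0)
JNZ L1: taken
ADD R3, R5 → R3=(-1)+(-8)=-9
LOAD R5, [R6] → R5=M[104]=30
OR R3, R5 → R3=(-9)|30=-1
ADD R6, 4 → R6=104+4=108
SUB R4, 1 → R4=2-1=1
CMP R4, 0  (cmp 1,0)
JNZ L1: taken
ADD R3, R5 → R3=(-1)+30=29
LOAD R5, [R6] → R5=M[108]=17
OR R3, R5 → R3=29|17=29
ADD R6, 4 → R6=108+4=112
SUB R4, 1 → R4=1-1=0
CMP R4, 0  (cmp 0,0)
JNZ L1: not taken
STORE R5, [108] → M[108]=17
halt.
Total executed instructions: 27.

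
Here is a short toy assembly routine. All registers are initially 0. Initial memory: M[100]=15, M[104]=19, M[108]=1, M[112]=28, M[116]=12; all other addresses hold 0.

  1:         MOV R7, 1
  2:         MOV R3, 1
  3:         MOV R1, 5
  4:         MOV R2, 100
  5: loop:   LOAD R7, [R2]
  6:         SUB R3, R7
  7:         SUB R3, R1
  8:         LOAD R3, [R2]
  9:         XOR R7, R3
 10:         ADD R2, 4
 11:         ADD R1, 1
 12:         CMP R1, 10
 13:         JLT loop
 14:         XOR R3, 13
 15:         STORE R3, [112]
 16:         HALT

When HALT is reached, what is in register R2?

R7=1
R3=1
R1=5
R2=100
R7=M[100]=15
R3=1-15=-14
R3=(-14)-5=-19
R3=M[100]=15
R7=15^15=0
R2=100+4=104
R1=5+1=6
CMP R1, 10  (cmp 6,10)
JLT loop: taken
R7=M[104]=19
R3=15-19=-4
R3=(-4)-6=-10
R3=M[104]=19
R7=19^19=0
R2=104+4=108
R1=6+1=7
CMP R1, 10  (cmp 7,10)
JLT loop: taken
R7=M[108]=1
R3=19-1=18
R3=18-7=11
R3=M[108]=1
R7=1^1=0
R2=108+4=112
R1=7+1=8
CMP R1, 10  (cmp 8,10)
JLT loop: taken
R7=M[112]=28
R3=1-28=-27
R3=(-27)-8=-35
R3=M[112]=28
R7=28^28=0
R2=112+4=116
R1=8+1=9
CMP R1, 10  (cmp 9,10)
JLT loop: taken
R7=M[116]=12
R3=28-12=16
R3=16-9=7
R3=M[116]=12
R7=12^12=0
R2=116+4=120
R1=9+1=10
CMP R1, 10  (cmp 10,10)
JLT loop: not taken
R3=12^13=1
STORE R3, [112] → M[112]=1
halt.

120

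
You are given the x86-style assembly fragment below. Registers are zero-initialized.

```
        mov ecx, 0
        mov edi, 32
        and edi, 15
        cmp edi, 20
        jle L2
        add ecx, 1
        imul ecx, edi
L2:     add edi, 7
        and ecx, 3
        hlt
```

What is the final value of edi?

mov ecx, 0 → ecx=0
mov edi, 32 → edi=32
and edi, 15 → edi=32&15=0
cmp edi, 20  (cmp 0,20)
jle L2: taken
add edi, 7 → edi=0+7=7
and ecx, 3 → ecx=0&3=0
halt.

7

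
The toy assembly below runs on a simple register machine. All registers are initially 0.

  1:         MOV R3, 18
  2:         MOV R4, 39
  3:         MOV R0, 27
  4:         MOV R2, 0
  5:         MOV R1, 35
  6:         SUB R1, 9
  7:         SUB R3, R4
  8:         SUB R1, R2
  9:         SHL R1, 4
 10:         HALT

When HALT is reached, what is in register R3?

R3=18
R4=39
R0=27
R2=0
R1=35
R1=35-9=26
R3=18-39=-21
R1=26-0=26
R1=26<<4=416
halt.

-21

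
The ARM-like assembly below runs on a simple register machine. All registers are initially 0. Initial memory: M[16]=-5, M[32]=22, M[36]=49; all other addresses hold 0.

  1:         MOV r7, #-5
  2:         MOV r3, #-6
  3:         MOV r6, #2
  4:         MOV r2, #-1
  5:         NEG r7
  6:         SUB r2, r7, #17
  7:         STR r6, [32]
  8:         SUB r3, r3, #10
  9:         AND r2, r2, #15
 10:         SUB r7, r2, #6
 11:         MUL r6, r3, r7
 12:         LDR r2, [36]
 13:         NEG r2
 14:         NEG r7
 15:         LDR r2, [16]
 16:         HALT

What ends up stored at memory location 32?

after MOV r7, #-5: r7=-5
after MOV r3, #-6: r3=-6
after MOV r6, #2: r6=2
after MOV r2, #-1: r2=-1
after NEG r7: r7=-(-5)=5
after SUB r2, r7, #17: r2=5-17=-12
STR r6, [32] → M[32]=2
after SUB r3, r3, #10: r3=(-6)-10=-16
after AND r2, r2, #15: r2=(-12)&15=4
after SUB r7, r2, #6: r7=4-6=-2
after MUL r6, r3, r7: r6=(-16)*(-2)=32
after LDR r2, [36]: r2=M[36]=49
after NEG r2: r2=-(49)=-49
after NEG r7: r7=-(-2)=2
after LDR r2, [16]: r2=M[16]=-5
halt.

2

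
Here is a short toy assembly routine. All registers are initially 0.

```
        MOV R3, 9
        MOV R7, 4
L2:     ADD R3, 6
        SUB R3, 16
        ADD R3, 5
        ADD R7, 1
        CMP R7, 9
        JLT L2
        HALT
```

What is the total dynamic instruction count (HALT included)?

MOV R3, 9 → R3=9
MOV R7, 4 → R7=4
ADD R3, 6 → R3=9+6=15
SUB R3, 16 → R3=15-16=-1
ADD R3, 5 → R3=(-1)+5=4
ADD R7, 1 → R7=4+1=5
CMP R7, 9  (cmp 5,9)
JLT L2: taken
ADD R3, 6 → R3=4+6=10
SUB R3, 16 → R3=10-16=-6
ADD R3, 5 → R3=(-6)+5=-1
ADD R7, 1 → R7=5+1=6
CMP R7, 9  (cmp 6,9)
JLT L2: taken
ADD R3, 6 → R3=(-1)+6=5
SUB R3, 16 → R3=5-16=-11
ADD R3, 5 → R3=(-11)+5=-6
ADD R7, 1 → R7=6+1=7
CMP R7, 9  (cmp 7,9)
JLT L2: taken
ADD R3, 6 → R3=(-6)+6=0
SUB R3, 16 → R3=0-16=-16
ADD R3, 5 → R3=(-16)+5=-11
ADD R7, 1 → R7=7+1=8
CMP R7, 9  (cmp 8,9)
JLT L2: taken
ADD R3, 6 → R3=(-11)+6=-5
SUB R3, 16 → R3=(-5)-16=-21
ADD R3, 5 → R3=(-21)+5=-16
ADD R7, 1 → R7=8+1=9
CMP R7, 9  (cmp 9,9)
JLT L2: not taken
halt.
Total executed instructions: 33.

33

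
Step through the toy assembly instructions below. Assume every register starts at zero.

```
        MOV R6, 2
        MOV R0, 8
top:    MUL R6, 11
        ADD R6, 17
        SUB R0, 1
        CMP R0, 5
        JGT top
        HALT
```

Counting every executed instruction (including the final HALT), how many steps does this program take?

MOV R6, 2 → R6=2
MOV R0, 8 → R0=8
MUL R6, 11 → R6=2*11=22
ADD R6, 17 → R6=22+17=39
SUB R0, 1 → R0=8-1=7
CMP R0, 5  (cmp 7,5)
JGT top: taken
MUL R6, 11 → R6=39*11=429
ADD R6, 17 → R6=429+17=446
SUB R0, 1 → R0=7-1=6
CMP R0, 5  (cmp 6,5)
JGT top: taken
MUL R6, 11 → R6=446*11=4906
ADD R6, 17 → R6=4906+17=4923
SUB R0, 1 → R0=6-1=5
CMP R0, 5  (cmp 5,5)
JGT top: not taken
halt.
Total executed instructions: 18.

18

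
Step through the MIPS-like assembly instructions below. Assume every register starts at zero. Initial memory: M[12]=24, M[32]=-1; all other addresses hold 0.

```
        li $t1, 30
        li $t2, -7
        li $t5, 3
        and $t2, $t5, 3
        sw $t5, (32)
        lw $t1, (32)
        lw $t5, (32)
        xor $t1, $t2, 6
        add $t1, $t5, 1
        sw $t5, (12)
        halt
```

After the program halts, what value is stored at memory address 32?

3

li $t1, 30 → $t1=30
li $t2, -7 → $t2=-7
li $t5, 3 → $t5=3
and $t2, $t5, 3 → $t2=3&3=3
sw $t5, (32) → M[32]=3
lw $t1, (32) → $t1=M[32]=3
lw $t5, (32) → $t5=M[32]=3
xor $t1, $t2, 6 → $t1=3^6=5
add $t1, $t5, 1 → $t1=3+1=4
sw $t5, (12) → M[12]=3
halt.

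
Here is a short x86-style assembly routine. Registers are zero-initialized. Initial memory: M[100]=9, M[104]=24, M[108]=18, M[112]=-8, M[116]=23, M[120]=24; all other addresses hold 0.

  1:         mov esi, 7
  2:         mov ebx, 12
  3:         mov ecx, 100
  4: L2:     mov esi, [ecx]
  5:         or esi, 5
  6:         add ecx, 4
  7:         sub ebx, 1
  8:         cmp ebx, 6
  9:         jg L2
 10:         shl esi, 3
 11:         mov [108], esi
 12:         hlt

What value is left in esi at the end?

232

esi=7
ebx=12
ecx=100
esi=M[100]=9
esi=9|5=13
ecx=100+4=104
ebx=12-1=11
cmp ebx, 6  (cmp 11,6)
jg L2: taken
esi=M[104]=24
esi=24|5=29
ecx=104+4=108
ebx=11-1=10
cmp ebx, 6  (cmp 10,6)
jg L2: taken
esi=M[108]=18
esi=18|5=23
ecx=108+4=112
ebx=10-1=9
cmp ebx, 6  (cmp 9,6)
jg L2: taken
esi=M[112]=-8
esi=(-8)|5=-3
ecx=112+4=116
ebx=9-1=8
cmp ebx, 6  (cmp 8,6)
jg L2: taken
esi=M[116]=23
esi=23|5=23
ecx=116+4=120
ebx=8-1=7
cmp ebx, 6  (cmp 7,6)
jg L2: taken
esi=M[120]=24
esi=24|5=29
ecx=120+4=124
ebx=7-1=6
cmp ebx, 6  (cmp 6,6)
jg L2: not taken
esi=29<<3=232
mov [108], esi → M[108]=232
halt.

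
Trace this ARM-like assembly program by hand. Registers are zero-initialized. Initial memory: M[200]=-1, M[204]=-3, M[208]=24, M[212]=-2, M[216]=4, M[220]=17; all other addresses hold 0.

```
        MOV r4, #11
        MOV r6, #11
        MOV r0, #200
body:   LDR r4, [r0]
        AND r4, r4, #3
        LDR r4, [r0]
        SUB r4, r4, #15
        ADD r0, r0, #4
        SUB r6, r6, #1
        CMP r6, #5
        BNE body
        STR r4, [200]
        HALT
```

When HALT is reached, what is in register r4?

MOV r4, #11 → r4=11
MOV r6, #11 → r6=11
MOV r0, #200 → r0=200
LDR r4, [r0] → r4=M[200]=-1
AND r4, r4, #3 → r4=(-1)&3=3
LDR r4, [r0] → r4=M[200]=-1
SUB r4, r4, #15 → r4=(-1)-15=-16
ADD r0, r0, #4 → r0=200+4=204
SUB r6, r6, #1 → r6=11-1=10
CMP r6, #5  (cmp 10,5)
BNE body: taken
LDR r4, [r0] → r4=M[204]=-3
AND r4, r4, #3 → r4=(-3)&3=1
LDR r4, [r0] → r4=M[204]=-3
SUB r4, r4, #15 → r4=(-3)-15=-18
ADD r0, r0, #4 → r0=204+4=208
SUB r6, r6, #1 → r6=10-1=9
CMP r6, #5  (cmp 9,5)
BNE body: taken
LDR r4, [r0] → r4=M[208]=24
AND r4, r4, #3 → r4=24&3=0
LDR r4, [r0] → r4=M[208]=24
SUB r4, r4, #15 → r4=24-15=9
ADD r0, r0, #4 → r0=208+4=212
SUB r6, r6, #1 → r6=9-1=8
CMP r6, #5  (cmp 8,5)
BNE body: taken
LDR r4, [r0] → r4=M[212]=-2
AND r4, r4, #3 → r4=(-2)&3=2
LDR r4, [r0] → r4=M[212]=-2
SUB r4, r4, #15 → r4=(-2)-15=-17
ADD r0, r0, #4 → r0=212+4=216
SUB r6, r6, #1 → r6=8-1=7
CMP r6, #5  (cmp 7,5)
BNE body: taken
LDR r4, [r0] → r4=M[216]=4
AND r4, r4, #3 → r4=4&3=0
LDR r4, [r0] → r4=M[216]=4
SUB r4, r4, #15 → r4=4-15=-11
ADD r0, r0, #4 → r0=216+4=220
SUB r6, r6, #1 → r6=7-1=6
CMP r6, #5  (cmp 6,5)
BNE body: taken
LDR r4, [r0] → r4=M[220]=17
AND r4, r4, #3 → r4=17&3=1
LDR r4, [r0] → r4=M[220]=17
SUB r4, r4, #15 → r4=17-15=2
ADD r0, r0, #4 → r0=220+4=224
SUB r6, r6, #1 → r6=6-1=5
CMP r6, #5  (cmp 5,5)
BNE body: not taken
STR r4, [200] → M[200]=2
halt.

2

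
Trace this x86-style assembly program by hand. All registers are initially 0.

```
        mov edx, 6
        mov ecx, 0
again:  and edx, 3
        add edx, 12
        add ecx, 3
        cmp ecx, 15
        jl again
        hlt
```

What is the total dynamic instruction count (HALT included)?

mov edx, 6 → edx=6
mov ecx, 0 → ecx=0
and edx, 3 → edx=6&3=2
add edx, 12 → edx=2+12=14
add ecx, 3 → ecx=0+3=3
cmp ecx, 15  (cmp 3,15)
jl again: taken
and edx, 3 → edx=14&3=2
add edx, 12 → edx=2+12=14
add ecx, 3 → ecx=3+3=6
cmp ecx, 15  (cmp 6,15)
jl again: taken
and edx, 3 → edx=14&3=2
add edx, 12 → edx=2+12=14
add ecx, 3 → ecx=6+3=9
cmp ecx, 15  (cmp 9,15)
jl again: taken
and edx, 3 → edx=14&3=2
add edx, 12 → edx=2+12=14
add ecx, 3 → ecx=9+3=12
cmp ecx, 15  (cmp 12,15)
jl again: taken
and edx, 3 → edx=14&3=2
add edx, 12 → edx=2+12=14
add ecx, 3 → ecx=12+3=15
cmp ecx, 15  (cmp 15,15)
jl again: not taken
halt.
Total executed instructions: 28.

28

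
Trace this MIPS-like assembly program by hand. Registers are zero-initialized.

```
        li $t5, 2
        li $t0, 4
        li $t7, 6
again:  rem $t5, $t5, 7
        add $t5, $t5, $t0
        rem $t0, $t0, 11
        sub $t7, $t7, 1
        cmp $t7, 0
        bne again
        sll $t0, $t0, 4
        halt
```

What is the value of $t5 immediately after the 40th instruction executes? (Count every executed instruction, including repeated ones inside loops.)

5

after li $t5, 2: $t5=2
after li $t0, 4: $t0=4
after li $t7, 6: $t7=6
after rem $t5, $t5, 7: $t5=2%7=2
after add $t5, $t5, $t0: $t5=2+4=6
after rem $t0, $t0, 11: $t0=4%11=4
after sub $t7, $t7, 1: $t7=6-1=5
cmp $t7, 0  (cmp 5,0)
bne again: taken
after rem $t5, $t5, 7: $t5=6%7=6
after add $t5, $t5, $t0: $t5=6+4=10
after rem $t0, $t0, 11: $t0=4%11=4
after sub $t7, $t7, 1: $t7=5-1=4
cmp $t7, 0  (cmp 4,0)
bne again: taken
after rem $t5, $t5, 7: $t5=10%7=3
after add $t5, $t5, $t0: $t5=3+4=7
after rem $t0, $t0, 11: $t0=4%11=4
after sub $t7, $t7, 1: $t7=4-1=3
cmp $t7, 0  (cmp 3,0)
bne again: taken
after rem $t5, $t5, 7: $t5=7%7=0
after add $t5, $t5, $t0: $t5=0+4=4
after rem $t0, $t0, 11: $t0=4%11=4
after sub $t7, $t7, 1: $t7=3-1=2
cmp $t7, 0  (cmp 2,0)
bne again: taken
after rem $t5, $t5, 7: $t5=4%7=4
after add $t5, $t5, $t0: $t5=4+4=8
after rem $t0, $t0, 11: $t0=4%11=4
after sub $t7, $t7, 1: $t7=2-1=1
cmp $t7, 0  (cmp 1,0)
bne again: taken
after rem $t5, $t5, 7: $t5=8%7=1
after add $t5, $t5, $t0: $t5=1+4=5
after rem $t0, $t0, 11: $t0=4%11=4
after sub $t7, $t7, 1: $t7=1-1=0
cmp $t7, 0  (cmp 0,0)
bne again: not taken
after sll $t0, $t0, 4: $t0=4<<4=64
After step 40: $t5 = 5.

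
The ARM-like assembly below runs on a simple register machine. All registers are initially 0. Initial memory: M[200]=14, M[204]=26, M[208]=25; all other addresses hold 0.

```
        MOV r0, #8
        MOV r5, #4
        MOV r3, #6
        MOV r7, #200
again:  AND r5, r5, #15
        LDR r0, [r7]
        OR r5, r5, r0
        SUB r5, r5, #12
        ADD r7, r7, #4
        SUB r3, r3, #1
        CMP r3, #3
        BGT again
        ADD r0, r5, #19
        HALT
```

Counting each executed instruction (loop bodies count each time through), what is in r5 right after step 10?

2

r0=8
r5=4
r3=6
r7=200
r5=4&15=4
r0=M[200]=14
r5=4|14=14
r5=14-12=2
r7=200+4=204
r3=6-1=5
After step 10: r5 = 2.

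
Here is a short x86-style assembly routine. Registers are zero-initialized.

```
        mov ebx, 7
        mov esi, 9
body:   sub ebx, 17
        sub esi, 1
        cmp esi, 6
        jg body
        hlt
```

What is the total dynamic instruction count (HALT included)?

15

ebx=7
esi=9
ebx=7-17=-10
esi=9-1=8
cmp esi, 6  (cmp 8,6)
jg body: taken
ebx=(-10)-17=-27
esi=8-1=7
cmp esi, 6  (cmp 7,6)
jg body: taken
ebx=(-27)-17=-44
esi=7-1=6
cmp esi, 6  (cmp 6,6)
jg body: not taken
halt.
Total executed instructions: 15.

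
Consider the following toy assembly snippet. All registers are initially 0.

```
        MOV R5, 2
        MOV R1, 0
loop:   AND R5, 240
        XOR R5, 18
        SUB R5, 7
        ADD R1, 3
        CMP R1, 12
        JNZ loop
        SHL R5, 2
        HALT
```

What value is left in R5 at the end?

MOV R5, 2 → R5=2
MOV R1, 0 → R1=0
AND R5, 240 → R5=2&240=0
XOR R5, 18 → R5=0^18=18
SUB R5, 7 → R5=18-7=11
ADD R1, 3 → R1=0+3=3
CMP R1, 12  (cmp 3,12)
JNZ loop: taken
AND R5, 240 → R5=11&240=0
XOR R5, 18 → R5=0^18=18
SUB R5, 7 → R5=18-7=11
ADD R1, 3 → R1=3+3=6
CMP R1, 12  (cmp 6,12)
JNZ loop: taken
AND R5, 240 → R5=11&240=0
XOR R5, 18 → R5=0^18=18
SUB R5, 7 → R5=18-7=11
ADD R1, 3 → R1=6+3=9
CMP R1, 12  (cmp 9,12)
JNZ loop: taken
AND R5, 240 → R5=11&240=0
XOR R5, 18 → R5=0^18=18
SUB R5, 7 → R5=18-7=11
ADD R1, 3 → R1=9+3=12
CMP R1, 12  (cmp 12,12)
JNZ loop: not taken
SHL R5, 2 → R5=11<<2=44
halt.

44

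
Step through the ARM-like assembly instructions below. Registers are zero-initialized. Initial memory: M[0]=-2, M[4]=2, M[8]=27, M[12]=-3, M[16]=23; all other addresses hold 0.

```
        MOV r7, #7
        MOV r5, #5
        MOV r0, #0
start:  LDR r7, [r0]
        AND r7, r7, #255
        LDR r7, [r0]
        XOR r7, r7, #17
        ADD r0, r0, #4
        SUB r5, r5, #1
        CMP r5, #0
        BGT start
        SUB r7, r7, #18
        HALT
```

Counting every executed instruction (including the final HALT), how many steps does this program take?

after MOV r7, #7: r7=7
after MOV r5, #5: r5=5
after MOV r0, #0: r0=0
after LDR r7, [r0]: r7=M[0]=-2
after AND r7, r7, #255: r7=(-2)&255=254
after LDR r7, [r0]: r7=M[0]=-2
after XOR r7, r7, #17: r7=(-2)^17=-17
after ADD r0, r0, #4: r0=0+4=4
after SUB r5, r5, #1: r5=5-1=4
CMP r5, #0  (cmp 4,0)
BGT start: taken
after LDR r7, [r0]: r7=M[4]=2
after AND r7, r7, #255: r7=2&255=2
after LDR r7, [r0]: r7=M[4]=2
after XOR r7, r7, #17: r7=2^17=19
after ADD r0, r0, #4: r0=4+4=8
after SUB r5, r5, #1: r5=4-1=3
CMP r5, #0  (cmp 3,0)
BGT start: taken
after LDR r7, [r0]: r7=M[8]=27
after AND r7, r7, #255: r7=27&255=27
after LDR r7, [r0]: r7=M[8]=27
after XOR r7, r7, #17: r7=27^17=10
after ADD r0, r0, #4: r0=8+4=12
after SUB r5, r5, #1: r5=3-1=2
CMP r5, #0  (cmp 2,0)
BGT start: taken
after LDR r7, [r0]: r7=M[12]=-3
after AND r7, r7, #255: r7=(-3)&255=253
after LDR r7, [r0]: r7=M[12]=-3
after XOR r7, r7, #17: r7=(-3)^17=-20
after ADD r0, r0, #4: r0=12+4=16
after SUB r5, r5, #1: r5=2-1=1
CMP r5, #0  (cmp 1,0)
BGT start: taken
after LDR r7, [r0]: r7=M[16]=23
after AND r7, r7, #255: r7=23&255=23
after LDR r7, [r0]: r7=M[16]=23
after XOR r7, r7, #17: r7=23^17=6
after ADD r0, r0, #4: r0=16+4=20
after SUB r5, r5, #1: r5=1-1=0
CMP r5, #0  (cmp 0,0)
BGT start: not taken
after SUB r7, r7, #18: r7=6-18=-12
halt.
Total executed instructions: 45.

45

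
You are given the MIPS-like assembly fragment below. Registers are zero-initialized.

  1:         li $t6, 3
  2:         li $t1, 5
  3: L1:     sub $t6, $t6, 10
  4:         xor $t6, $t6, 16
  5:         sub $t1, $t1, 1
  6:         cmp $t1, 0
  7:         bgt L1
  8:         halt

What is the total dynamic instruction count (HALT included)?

li $t6, 3 → $t6=3
li $t1, 5 → $t1=5
sub $t6, $t6, 10 → $t6=3-10=-7
xor $t6, $t6, 16 → $t6=(-7)^16=-23
sub $t1, $t1, 1 → $t1=5-1=4
cmp $t1, 0  (cmp 4,0)
bgt L1: taken
sub $t6, $t6, 10 → $t6=(-23)-10=-33
xor $t6, $t6, 16 → $t6=(-33)^16=-49
sub $t1, $t1, 1 → $t1=4-1=3
cmp $t1, 0  (cmp 3,0)
bgt L1: taken
sub $t6, $t6, 10 → $t6=(-49)-10=-59
xor $t6, $t6, 16 → $t6=(-59)^16=-43
sub $t1, $t1, 1 → $t1=3-1=2
cmp $t1, 0  (cmp 2,0)
bgt L1: taken
sub $t6, $t6, 10 → $t6=(-43)-10=-53
xor $t6, $t6, 16 → $t6=(-53)^16=-37
sub $t1, $t1, 1 → $t1=2-1=1
cmp $t1, 0  (cmp 1,0)
bgt L1: taken
sub $t6, $t6, 10 → $t6=(-37)-10=-47
xor $t6, $t6, 16 → $t6=(-47)^16=-63
sub $t1, $t1, 1 → $t1=1-1=0
cmp $t1, 0  (cmp 0,0)
bgt L1: not taken
halt.
Total executed instructions: 28.

28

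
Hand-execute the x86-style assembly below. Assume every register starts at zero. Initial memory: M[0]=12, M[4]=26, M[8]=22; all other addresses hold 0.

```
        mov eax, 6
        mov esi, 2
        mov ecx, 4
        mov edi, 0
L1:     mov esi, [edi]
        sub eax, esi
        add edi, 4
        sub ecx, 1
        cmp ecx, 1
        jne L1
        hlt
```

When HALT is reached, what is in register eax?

after mov eax, 6: eax=6
after mov esi, 2: esi=2
after mov ecx, 4: ecx=4
after mov edi, 0: edi=0
after mov esi, [edi]: esi=M[0]=12
after sub eax, esi: eax=6-12=-6
after add edi, 4: edi=0+4=4
after sub ecx, 1: ecx=4-1=3
cmp ecx, 1  (cmp 3,1)
jne L1: taken
after mov esi, [edi]: esi=M[4]=26
after sub eax, esi: eax=(-6)-26=-32
after add edi, 4: edi=4+4=8
after sub ecx, 1: ecx=3-1=2
cmp ecx, 1  (cmp 2,1)
jne L1: taken
after mov esi, [edi]: esi=M[8]=22
after sub eax, esi: eax=(-32)-22=-54
after add edi, 4: edi=8+4=12
after sub ecx, 1: ecx=2-1=1
cmp ecx, 1  (cmp 1,1)
jne L1: not taken
halt.

-54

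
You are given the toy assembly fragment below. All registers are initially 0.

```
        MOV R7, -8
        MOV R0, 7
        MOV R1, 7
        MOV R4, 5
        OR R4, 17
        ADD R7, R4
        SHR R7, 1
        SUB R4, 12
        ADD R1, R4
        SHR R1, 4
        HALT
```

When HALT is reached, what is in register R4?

9

MOV R7, -8 → R7=-8
MOV R0, 7 → R0=7
MOV R1, 7 → R1=7
MOV R4, 5 → R4=5
OR R4, 17 → R4=5|17=21
ADD R7, R4 → R7=(-8)+21=13
SHR R7, 1 → R7=13>>1=6
SUB R4, 12 → R4=21-12=9
ADD R1, R4 → R1=7+9=16
SHR R1, 4 → R1=16>>4=1
halt.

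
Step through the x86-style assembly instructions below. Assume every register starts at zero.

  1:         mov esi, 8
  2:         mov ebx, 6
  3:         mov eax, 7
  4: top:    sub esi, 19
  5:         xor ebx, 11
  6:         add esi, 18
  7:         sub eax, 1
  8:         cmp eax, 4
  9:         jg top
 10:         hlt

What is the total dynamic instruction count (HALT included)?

22

esi=8
ebx=6
eax=7
esi=8-19=-11
ebx=6^11=13
esi=(-11)+18=7
eax=7-1=6
cmp eax, 4  (cmp 6,4)
jg top: taken
esi=7-19=-12
ebx=13^11=6
esi=(-12)+18=6
eax=6-1=5
cmp eax, 4  (cmp 5,4)
jg top: taken
esi=6-19=-13
ebx=6^11=13
esi=(-13)+18=5
eax=5-1=4
cmp eax, 4  (cmp 4,4)
jg top: not taken
halt.
Total executed instructions: 22.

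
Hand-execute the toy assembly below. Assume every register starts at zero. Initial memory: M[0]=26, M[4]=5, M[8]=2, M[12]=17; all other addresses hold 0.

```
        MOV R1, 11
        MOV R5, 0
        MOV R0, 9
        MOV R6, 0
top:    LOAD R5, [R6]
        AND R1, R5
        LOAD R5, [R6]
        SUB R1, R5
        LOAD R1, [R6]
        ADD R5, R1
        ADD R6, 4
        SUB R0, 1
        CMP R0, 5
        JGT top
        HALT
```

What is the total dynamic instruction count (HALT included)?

R1=11
R5=0
R0=9
R6=0
R5=M[0]=26
R1=11&26=10
R5=M[0]=26
R1=10-26=-16
R1=M[0]=26
R5=26+26=52
R6=0+4=4
R0=9-1=8
CMP R0, 5  (cmp 8,5)
JGT top: taken
R5=M[4]=5
R1=26&5=0
R5=M[4]=5
R1=0-5=-5
R1=M[4]=5
R5=5+5=10
R6=4+4=8
R0=8-1=7
CMP R0, 5  (cmp 7,5)
JGT top: taken
R5=M[8]=2
R1=5&2=0
R5=M[8]=2
R1=0-2=-2
R1=M[8]=2
R5=2+2=4
R6=8+4=12
R0=7-1=6
CMP R0, 5  (cmp 6,5)
JGT top: taken
R5=M[12]=17
R1=2&17=0
R5=M[12]=17
R1=0-17=-17
R1=M[12]=17
R5=17+17=34
R6=12+4=16
R0=6-1=5
CMP R0, 5  (cmp 5,5)
JGT top: not taken
halt.
Total executed instructions: 45.

45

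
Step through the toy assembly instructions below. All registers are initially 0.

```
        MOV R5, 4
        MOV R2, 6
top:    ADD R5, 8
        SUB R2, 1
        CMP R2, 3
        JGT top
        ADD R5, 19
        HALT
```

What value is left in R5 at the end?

MOV R5, 4 → R5=4
MOV R2, 6 → R2=6
ADD R5, 8 → R5=4+8=12
SUB R2, 1 → R2=6-1=5
CMP R2, 3  (cmp 5,3)
JGT top: taken
ADD R5, 8 → R5=12+8=20
SUB R2, 1 → R2=5-1=4
CMP R2, 3  (cmp 4,3)
JGT top: taken
ADD R5, 8 → R5=20+8=28
SUB R2, 1 → R2=4-1=3
CMP R2, 3  (cmp 3,3)
JGT top: not taken
ADD R5, 19 → R5=28+19=47
halt.

47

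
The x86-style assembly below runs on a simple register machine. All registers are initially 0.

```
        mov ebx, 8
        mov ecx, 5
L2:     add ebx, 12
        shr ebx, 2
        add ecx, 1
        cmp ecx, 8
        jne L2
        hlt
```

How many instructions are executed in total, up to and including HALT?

mov ebx, 8 → ebx=8
mov ecx, 5 → ecx=5
add ebx, 12 → ebx=8+12=20
shr ebx, 2 → ebx=20>>2=5
add ecx, 1 → ecx=5+1=6
cmp ecx, 8  (cmp 6,8)
jne L2: taken
add ebx, 12 → ebx=5+12=17
shr ebx, 2 → ebx=17>>2=4
add ecx, 1 → ecx=6+1=7
cmp ecx, 8  (cmp 7,8)
jne L2: taken
add ebx, 12 → ebx=4+12=16
shr ebx, 2 → ebx=16>>2=4
add ecx, 1 → ecx=7+1=8
cmp ecx, 8  (cmp 8,8)
jne L2: not taken
halt.
Total executed instructions: 18.

18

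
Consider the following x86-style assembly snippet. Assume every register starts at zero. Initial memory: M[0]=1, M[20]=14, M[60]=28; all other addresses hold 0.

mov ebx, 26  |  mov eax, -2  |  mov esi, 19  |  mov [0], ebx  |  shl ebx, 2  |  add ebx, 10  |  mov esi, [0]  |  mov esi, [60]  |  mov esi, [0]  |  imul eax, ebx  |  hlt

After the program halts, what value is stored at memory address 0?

ebx=26
eax=-2
esi=19
mov [0], ebx → M[0]=26
ebx=26<<2=104
ebx=104+10=114
esi=M[0]=26
esi=M[60]=28
esi=M[0]=26
eax=(-2)*114=-228
halt.

26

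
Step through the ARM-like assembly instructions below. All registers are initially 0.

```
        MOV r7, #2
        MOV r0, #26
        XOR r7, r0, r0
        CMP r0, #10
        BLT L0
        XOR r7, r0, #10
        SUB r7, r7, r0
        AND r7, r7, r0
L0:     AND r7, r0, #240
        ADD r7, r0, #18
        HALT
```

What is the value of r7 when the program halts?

44

after MOV r7, #2: r7=2
after MOV r0, #26: r0=26
after XOR r7, r0, r0: r7=26^26=0
CMP r0, #10  (cmp 26,10)
BLT L0: not taken
after XOR r7, r0, #10: r7=26^10=16
after SUB r7, r7, r0: r7=16-26=-10
after AND r7, r7, r0: r7=(-10)&26=18
after AND r7, r0, #240: r7=26&240=16
after ADD r7, r0, #18: r7=26+18=44
halt.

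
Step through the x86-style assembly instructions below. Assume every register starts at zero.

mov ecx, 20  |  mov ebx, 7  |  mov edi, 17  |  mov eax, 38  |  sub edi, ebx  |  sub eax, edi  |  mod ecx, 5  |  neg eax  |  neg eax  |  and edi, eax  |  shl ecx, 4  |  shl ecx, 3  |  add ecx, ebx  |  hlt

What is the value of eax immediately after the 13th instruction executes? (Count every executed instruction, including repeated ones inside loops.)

28

after mov ecx, 20: ecx=20
after mov ebx, 7: ebx=7
after mov edi, 17: edi=17
after mov eax, 38: eax=38
after sub edi, ebx: edi=17-7=10
after sub eax, edi: eax=38-10=28
after mod ecx, 5: ecx=20%5=0
after neg eax: eax=-(28)=-28
after neg eax: eax=-(-28)=28
after and edi, eax: edi=10&28=8
after shl ecx, 4: ecx=0<<4=0
after shl ecx, 3: ecx=0<<3=0
after add ecx, ebx: ecx=0+7=7
After step 13: eax = 28.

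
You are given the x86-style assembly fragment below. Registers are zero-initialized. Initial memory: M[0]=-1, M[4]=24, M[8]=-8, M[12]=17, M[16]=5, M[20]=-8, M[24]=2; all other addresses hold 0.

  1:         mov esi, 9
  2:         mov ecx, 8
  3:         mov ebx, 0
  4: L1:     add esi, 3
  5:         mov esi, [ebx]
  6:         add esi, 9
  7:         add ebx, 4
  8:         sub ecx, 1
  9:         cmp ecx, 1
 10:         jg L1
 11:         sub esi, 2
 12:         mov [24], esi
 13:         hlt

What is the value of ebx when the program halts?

28

mov esi, 9 → esi=9
mov ecx, 8 → ecx=8
mov ebx, 0 → ebx=0
add esi, 3 → esi=9+3=12
mov esi, [ebx] → esi=M[0]=-1
add esi, 9 → esi=(-1)+9=8
add ebx, 4 → ebx=0+4=4
sub ecx, 1 → ecx=8-1=7
cmp ecx, 1  (cmp 7,1)
jg L1: taken
add esi, 3 → esi=8+3=11
mov esi, [ebx] → esi=M[4]=24
add esi, 9 → esi=24+9=33
add ebx, 4 → ebx=4+4=8
sub ecx, 1 → ecx=7-1=6
cmp ecx, 1  (cmp 6,1)
jg L1: taken
add esi, 3 → esi=33+3=36
mov esi, [ebx] → esi=M[8]=-8
add esi, 9 → esi=(-8)+9=1
add ebx, 4 → ebx=8+4=12
sub ecx, 1 → ecx=6-1=5
cmp ecx, 1  (cmp 5,1)
jg L1: taken
add esi, 3 → esi=1+3=4
mov esi, [ebx] → esi=M[12]=17
add esi, 9 → esi=17+9=26
add ebx, 4 → ebx=12+4=16
sub ecx, 1 → ecx=5-1=4
cmp ecx, 1  (cmp 4,1)
jg L1: taken
add esi, 3 → esi=26+3=29
mov esi, [ebx] → esi=M[16]=5
add esi, 9 → esi=5+9=14
add ebx, 4 → ebx=16+4=20
sub ecx, 1 → ecx=4-1=3
cmp ecx, 1  (cmp 3,1)
jg L1: taken
add esi, 3 → esi=14+3=17
mov esi, [ebx] → esi=M[20]=-8
add esi, 9 → esi=(-8)+9=1
add ebx, 4 → ebx=20+4=24
sub ecx, 1 → ecx=3-1=2
cmp ecx, 1  (cmp 2,1)
jg L1: taken
add esi, 3 → esi=1+3=4
mov esi, [ebx] → esi=M[24]=2
add esi, 9 → esi=2+9=11
add ebx, 4 → ebx=24+4=28
sub ecx, 1 → ecx=2-1=1
cmp ecx, 1  (cmp 1,1)
jg L1: not taken
sub esi, 2 → esi=11-2=9
mov [24], esi → M[24]=9
halt.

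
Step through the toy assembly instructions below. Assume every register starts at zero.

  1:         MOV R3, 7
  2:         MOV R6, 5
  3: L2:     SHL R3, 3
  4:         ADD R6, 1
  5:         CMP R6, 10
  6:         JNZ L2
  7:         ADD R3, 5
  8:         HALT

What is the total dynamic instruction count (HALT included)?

24

after MOV R3, 7: R3=7
after MOV R6, 5: R6=5
after SHL R3, 3: R3=7<<3=56
after ADD R6, 1: R6=5+1=6
CMP R6, 10  (cmp 6,10)
JNZ L2: taken
after SHL R3, 3: R3=56<<3=448
after ADD R6, 1: R6=6+1=7
CMP R6, 10  (cmp 7,10)
JNZ L2: taken
after SHL R3, 3: R3=448<<3=3584
after ADD R6, 1: R6=7+1=8
CMP R6, 10  (cmp 8,10)
JNZ L2: taken
after SHL R3, 3: R3=3584<<3=28672
after ADD R6, 1: R6=8+1=9
CMP R6, 10  (cmp 9,10)
JNZ L2: taken
after SHL R3, 3: R3=28672<<3=229376
after ADD R6, 1: R6=9+1=10
CMP R6, 10  (cmp 10,10)
JNZ L2: not taken
after ADD R3, 5: R3=229376+5=229381
halt.
Total executed instructions: 24.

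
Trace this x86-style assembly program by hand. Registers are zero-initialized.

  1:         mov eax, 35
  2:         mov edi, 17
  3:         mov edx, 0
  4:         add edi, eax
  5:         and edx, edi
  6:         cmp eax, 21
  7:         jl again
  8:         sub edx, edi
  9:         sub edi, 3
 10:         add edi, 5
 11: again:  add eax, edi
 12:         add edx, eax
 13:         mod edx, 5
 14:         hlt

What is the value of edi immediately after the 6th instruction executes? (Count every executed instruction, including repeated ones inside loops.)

mov eax, 35 → eax=35
mov edi, 17 → edi=17
mov edx, 0 → edx=0
add edi, eax → edi=17+35=52
and edx, edi → edx=0&52=0
cmp eax, 21  (cmp 35,21)
After step 6: edi = 52.

52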